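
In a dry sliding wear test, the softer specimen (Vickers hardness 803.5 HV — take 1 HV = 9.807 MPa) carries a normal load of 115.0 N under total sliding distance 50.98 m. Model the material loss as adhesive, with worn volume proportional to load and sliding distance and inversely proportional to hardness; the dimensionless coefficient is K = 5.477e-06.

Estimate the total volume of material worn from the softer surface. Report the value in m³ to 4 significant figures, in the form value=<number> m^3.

Intermediates are shown rounded, and the computation holds exact precision; a single final rounding to 4 significant digits.
Hardness H = 803.5 HV × 9.807 MPa/HV = 7880 MPa = 7.880e+09 Pa.
Expressed in SI base units: W = 115.0 N, H = 7.880e+09 Pa, K = 5.477e-06.
The Archard volume V = K·W·L/H = 5.477e-06 · 115.0 · 50.98 / 7.880e+09 = 4.075e-12 m³.

value=4.075e-12 m^3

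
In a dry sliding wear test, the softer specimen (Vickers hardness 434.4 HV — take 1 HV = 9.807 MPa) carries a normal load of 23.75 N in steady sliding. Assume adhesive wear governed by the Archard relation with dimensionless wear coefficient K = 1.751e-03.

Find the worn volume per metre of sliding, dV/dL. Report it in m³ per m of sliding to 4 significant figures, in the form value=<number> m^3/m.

value=9.762e-12 m^3/m

Each operation runs at full float precision. The intermediates are displayed rounded; a lone final rounding, at four significant figures.
Convert: Hardness H = 434.4 HV × 9.807 MPa/HV = 4260 MPa = 4.260e+09 Pa.
In SI base units: W = 23.75 N, H = 4.260e+09 Pa, K = 1.751e-03.
Volumetric rate dV/dL = K·W/H (no L dependence): 1.751e-03 · 23.75 / 4.260e+09 = 9.762e-12 m³/m.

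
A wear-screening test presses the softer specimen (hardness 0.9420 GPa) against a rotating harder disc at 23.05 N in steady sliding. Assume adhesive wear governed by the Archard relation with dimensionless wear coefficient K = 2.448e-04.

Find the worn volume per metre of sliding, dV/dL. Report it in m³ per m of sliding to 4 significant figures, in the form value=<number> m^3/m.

value=5.990e-12 m^3/m

Quoted intermediates are rounded — each operation holds full float precision; one final rounding, at four significant digits.
Convert: Hardness H = 0.9420 GPa = 9.420e+08 Pa.
Collected in SI base units: W = 23.05 N, H = 9.420e+08 Pa, K = 2.448e-04.
Sliding wear rate dV/dL = K·W/H (no L dependence): 2.448e-04 · 23.05 / 9.420e+08 = 5.990e-12 m³/m.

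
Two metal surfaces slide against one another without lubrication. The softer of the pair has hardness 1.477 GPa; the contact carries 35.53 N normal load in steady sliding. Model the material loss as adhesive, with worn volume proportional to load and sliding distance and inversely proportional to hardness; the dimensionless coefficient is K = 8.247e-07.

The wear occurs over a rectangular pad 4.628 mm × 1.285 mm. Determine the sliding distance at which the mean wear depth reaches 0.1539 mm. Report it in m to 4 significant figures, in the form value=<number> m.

Shown intermediates are rounded; all arithmetic holds exact precision. Rounded just once to 4 significant digits.
Convert: Hardness H = 1.477 GPa = 1.477e+09 Pa.
Convert: Pad sides 4.628 mm × 1.285 mm = 0.004628 m × 0.001285 m. Contact area A = 0.004628 m × 0.001285 m = 5.947e-06 m².
Convert: Depth limit h_lim = 0.1539 mm = 1.539e-04 m.
Restated in SI base units: W = 35.53 N, H = 1.477e+09 Pa, K = 8.247e-07.
Permissible volume V_lim = h_lim·A = 1.539e-04 · 5.947e-06 = 9.152e-10 m³.
Thus life L = V_lim·H/(K·W) = 9.152e-10 · 1.477e+09 / (8.247e-07 · 35.53) = 4.613e+04 m.

value=4.613e+04 m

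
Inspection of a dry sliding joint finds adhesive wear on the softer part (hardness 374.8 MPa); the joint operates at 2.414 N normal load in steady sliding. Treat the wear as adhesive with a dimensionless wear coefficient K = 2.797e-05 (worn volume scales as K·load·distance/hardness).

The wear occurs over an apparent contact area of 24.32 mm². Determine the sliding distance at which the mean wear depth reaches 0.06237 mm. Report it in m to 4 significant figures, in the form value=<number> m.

value=8420 m

All arithmetic holds full float precision, and intermediate values appear rounded — a single final rounding to four significant figures.
Hardness H = 374.8 MPa = 3.748e+08 Pa.
Contact area A = 24.32 mm² = 2.432e-05 m².
Depth limit h_lim = 0.06237 mm = 6.237e-05 m.
SI base units throughout: W = 2.414 N, H = 3.748e+08 Pa, K = 2.797e-05.
At the depth limit, V_lim = h_lim·A = 6.237e-05 · 2.432e-05 = 1.517e-09 m³.
Sliding life L = V_lim·H/(K·W) = 1.517e-09 · 3.748e+08 / (2.797e-05 · 2.414) = 8420 m.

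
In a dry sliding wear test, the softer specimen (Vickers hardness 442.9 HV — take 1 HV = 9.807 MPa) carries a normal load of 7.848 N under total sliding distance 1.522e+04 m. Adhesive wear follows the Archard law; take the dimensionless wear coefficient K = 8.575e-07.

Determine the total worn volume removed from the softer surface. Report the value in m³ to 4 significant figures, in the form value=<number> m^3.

The intermediates are printed rounded, and all arithmetic runs at full precision, and a single final rounding, at 4 significant digits.
Hardness H = 442.9 HV × 9.807 MPa/HV = 4344 MPa = 4.344e+09 Pa.
SI base units throughout: W = 7.848 N, H = 4.344e+09 Pa, K = 8.575e-07.
Worn volume V = K·W·L/H = 8.575e-07 · 7.848 · 1.522e+04 / 4.344e+09 = 2.358e-11 m³.

value=2.358e-11 m^3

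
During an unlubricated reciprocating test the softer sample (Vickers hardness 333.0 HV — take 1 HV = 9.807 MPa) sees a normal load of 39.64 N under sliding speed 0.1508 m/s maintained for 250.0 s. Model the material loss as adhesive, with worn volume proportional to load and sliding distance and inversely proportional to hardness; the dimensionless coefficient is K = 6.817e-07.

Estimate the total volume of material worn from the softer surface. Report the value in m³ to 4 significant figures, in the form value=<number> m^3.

Quoted intermediates are rounded, and all working math maintains full float precision — one final rounding, at four significant digits.
Convert: Total distance L = v·t = 0.1508 m/s × 250.0 s = 37.70 m.
Convert: Hardness H = 333.0 HV × 9.807 MPa/HV = 3266 MPa = 3.266e+09 Pa.
Restated in SI base units: W = 39.64 N, H = 3.266e+09 Pa, K = 6.817e-07.
Worn volume V = K·W·L/H = 6.817e-07 · 39.64 · 37.70 / 3.266e+09 = 3.120e-13 m³.

value=3.120e-13 m^3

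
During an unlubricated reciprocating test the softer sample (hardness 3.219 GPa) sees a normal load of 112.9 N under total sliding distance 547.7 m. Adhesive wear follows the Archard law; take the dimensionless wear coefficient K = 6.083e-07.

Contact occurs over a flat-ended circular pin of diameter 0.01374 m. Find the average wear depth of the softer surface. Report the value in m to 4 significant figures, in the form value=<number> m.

value=7.881e-08 m

All arithmetic carries exact precision. Intermediate values appear rounded — one last rounding to four significant figures.
Convert: Hardness H = 3.219 GPa = 3.219e+09 Pa.
Convert: Contact area A = π·d²/4 = π·(0.01374 m)²/4 = 1.483e-04 m².
Expressed in SI base units: W = 112.9 N, H = 3.219e+09 Pa, K = 6.083e-07.
By Archard's law, V = K·W·L/H = 6.083e-07 · 112.9 · 547.7 / 3.219e+09 = 1.169e-11 m³.
Mean wear depth h = V/A = 1.169e-11 / 1.483e-04 = 7.881e-08 m.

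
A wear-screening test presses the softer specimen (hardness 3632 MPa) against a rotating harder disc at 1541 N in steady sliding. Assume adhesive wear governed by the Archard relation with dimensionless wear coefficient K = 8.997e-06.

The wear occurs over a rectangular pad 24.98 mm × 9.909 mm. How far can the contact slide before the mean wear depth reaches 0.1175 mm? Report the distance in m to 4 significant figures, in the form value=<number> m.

All working math runs at full float precision — intermediates are printed rounded; one last rounding, at four significant digits.
Convert: Hardness H = 3632 MPa = 3.632e+09 Pa.
Convert: Pad sides 24.98 mm × 9.909 mm = 0.02498 m × 0.009909 m. Contact area A = 0.02498 m × 0.009909 m = 2.475e-04 m².
Convert: Depth limit h_lim = 0.1175 mm = 1.175e-04 m.
As SI base values: W = 1541 N, H = 3.632e+09 Pa, K = 8.997e-06.
Permissible volume V_lim = h_lim·A = 1.175e-04 · 2.475e-04 = 2.908e-08 m³.
So the life L = V_lim·H/(K·W) = 2.908e-08 · 3.632e+09 / (8.997e-06 · 1541) = 7619 m.

value=7619 m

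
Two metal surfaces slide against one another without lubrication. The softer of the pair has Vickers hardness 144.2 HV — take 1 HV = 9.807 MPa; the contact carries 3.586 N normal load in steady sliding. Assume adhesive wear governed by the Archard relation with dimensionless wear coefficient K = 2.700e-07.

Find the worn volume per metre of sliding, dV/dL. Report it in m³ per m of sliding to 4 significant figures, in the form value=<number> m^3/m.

value=6.847e-16 m^3/m

All working math runs at full precision. Intermediates are shown rounded — one last rounding: 4 significant figures.
Hardness H = 144.2 HV × 9.807 MPa/HV = 1414 MPa = 1.414e+09 Pa.
Collected in SI base units: W = 3.586 N, H = 1.414e+09 Pa, K = 2.700e-07.
Wear rate dV/dL = K·W/H — distance-free: 2.700e-07 · 3.586 / 1.414e+09 = 6.847e-16 m³/m.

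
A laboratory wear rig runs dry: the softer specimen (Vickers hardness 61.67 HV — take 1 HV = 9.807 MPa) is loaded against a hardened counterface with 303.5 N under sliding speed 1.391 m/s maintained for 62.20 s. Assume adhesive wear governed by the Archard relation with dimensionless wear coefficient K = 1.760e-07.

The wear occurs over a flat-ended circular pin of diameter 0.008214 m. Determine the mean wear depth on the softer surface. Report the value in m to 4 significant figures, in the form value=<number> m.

Printed values are rounded, and all working math maintains full precision — a single final rounding, at four significant figures.
Total distance L = v·t = 1.391 m/s × 62.20 s = 86.52 m.
Hardness H = 61.67 HV × 9.807 MPa/HV = 604.8 MPa = 6.048e+08 Pa.
Contact area A = π·d²/4 = π·(0.008214 m)²/4 = 5.299e-05 m².
In SI base units, W = 303.5 N, H = 6.048e+08 Pa, K = 1.760e-07.
Archard volume V = K·W·L/H = 1.760e-07 · 303.5 · 86.52 / 6.048e+08 = 7.642e-12 m³.
Average depth h = V/A = 7.642e-12 / 5.299e-05 = 1.442e-07 m.

value=1.442e-07 m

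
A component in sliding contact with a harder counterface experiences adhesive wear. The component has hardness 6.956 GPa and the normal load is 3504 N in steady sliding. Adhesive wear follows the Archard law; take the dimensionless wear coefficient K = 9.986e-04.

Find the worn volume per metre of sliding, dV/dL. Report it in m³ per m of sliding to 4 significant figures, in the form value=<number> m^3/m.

value=5.030e-10 m^3/m

Shown intermediates are rounded, and all working math keeps full precision — rounded just once: 4 significant digits.
Hardness H = 6.956 GPa = 6.956e+09 Pa.
In SI base units, W = 3504 N, H = 6.956e+09 Pa, K = 9.986e-04.
Rate of wear dV/dL = K·W/H: 9.986e-04 · 3504 / 6.956e+09 = 5.030e-10 m³/m.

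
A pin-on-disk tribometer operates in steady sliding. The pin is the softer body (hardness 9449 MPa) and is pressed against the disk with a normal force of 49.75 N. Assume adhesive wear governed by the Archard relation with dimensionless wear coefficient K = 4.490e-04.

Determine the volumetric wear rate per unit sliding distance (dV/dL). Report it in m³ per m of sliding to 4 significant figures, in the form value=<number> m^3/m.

value=2.364e-12 m^3/m

Every step holds full precision. Intermediate values are shown rounded. Rounded just once to 4 significant figures.
Convert: Hardness H = 9449 MPa = 9.449e+09 Pa.
Working in SI base units: W = 49.75 N, H = 9.449e+09 Pa, K = 4.490e-04.
Volumetric rate dV/dL = K·W/H, per unit distance: 4.490e-04 · 49.75 / 9.449e+09 = 2.364e-12 m³/m.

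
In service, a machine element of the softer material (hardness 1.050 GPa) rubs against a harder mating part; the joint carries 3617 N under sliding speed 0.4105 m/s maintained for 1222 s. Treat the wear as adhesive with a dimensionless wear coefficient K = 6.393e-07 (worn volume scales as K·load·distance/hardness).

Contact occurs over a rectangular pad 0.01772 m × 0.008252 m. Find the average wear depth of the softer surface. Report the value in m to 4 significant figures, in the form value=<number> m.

value=7.555e-06 m

Displayed values are rounded — all arithmetic carries full float precision; rounded just once, at four significant figures.
Convert: Sliding distance L = v·t = 0.4105 m/s × 1222 s = 501.6 m.
Convert: Hardness H = 1.050 GPa = 1.050e+09 Pa.
Convert: Contact area A = 0.01772 m × 0.008252 m = 1.462e-04 m².
Collected in SI base units: W = 3617 N, H = 1.050e+09 Pa, K = 6.393e-07.
The Archard volume V = K·W·L/H = 6.393e-07 · 3617 · 501.6 / 1.050e+09 = 1.105e-09 m³.
Wear depth h = V/A = 1.105e-09 / 1.462e-04 = 7.555e-06 m.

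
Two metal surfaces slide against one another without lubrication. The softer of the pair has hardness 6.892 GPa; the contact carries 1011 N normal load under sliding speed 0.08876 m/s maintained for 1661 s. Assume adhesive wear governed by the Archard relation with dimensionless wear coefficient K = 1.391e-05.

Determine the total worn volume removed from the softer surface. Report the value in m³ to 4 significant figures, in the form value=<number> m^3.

value=3.008e-10 m^3

Intermediates are shown rounded, and the algebra holds exact precision, and one final rounding, at 4 significant digits.
The distance L = v·t = 0.08876 m/s × 1661 s = 147.4 m.
Hardness H = 6.892 GPa = 6.892e+09 Pa.
In SI base units, W = 1011 N, H = 6.892e+09 Pa, K = 1.391e-05.
Archard relation: V = K·W·L/H = 1.391e-05 · 1011 · 147.4 / 6.892e+09 = 3.008e-10 m³.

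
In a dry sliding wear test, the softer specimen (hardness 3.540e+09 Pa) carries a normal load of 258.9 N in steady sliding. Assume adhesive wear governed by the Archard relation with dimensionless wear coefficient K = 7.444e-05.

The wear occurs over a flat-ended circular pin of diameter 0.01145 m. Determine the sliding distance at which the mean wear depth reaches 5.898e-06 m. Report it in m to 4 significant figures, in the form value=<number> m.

value=111.6 m

Printed values are rounded; all working math carries full precision, and rounded once at the end: four significant figures.
Convert: Contact area A = π·d²/4 = π·(0.01145 m)²/4 = 1.030e-04 m².
In SI base units, W = 258.9 N, H = 3.540e+09 Pa, K = 7.444e-05.
At the depth limit, V_lim = h_lim·A = 5.898e-06 · 1.030e-04 = 6.073e-10 m³.
Inverting, life L = V_lim·H/(K·W) = 6.073e-10 · 3.540e+09 / (7.444e-05 · 258.9) = 111.6 m.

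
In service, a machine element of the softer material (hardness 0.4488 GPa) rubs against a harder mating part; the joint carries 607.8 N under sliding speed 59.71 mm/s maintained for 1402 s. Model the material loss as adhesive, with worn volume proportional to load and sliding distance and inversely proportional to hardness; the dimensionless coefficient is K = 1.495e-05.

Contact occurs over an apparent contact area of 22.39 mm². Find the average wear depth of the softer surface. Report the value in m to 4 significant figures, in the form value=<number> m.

Intermediates are shown rounded — the computation maintains full precision, and rounded just once to 4 significant figures.
Sliding speed v = 59.71 mm/s = 0.05971 m/s. Distance L = v·t = 0.05971 m/s × 1402 s = 83.71 m.
Hardness H = 0.4488 GPa = 4.488e+08 Pa.
Contact area A = 22.39 mm² = 2.239e-05 m².
In SI base units, W = 607.8 N, H = 4.488e+08 Pa, K = 1.495e-05.
Archard relation: V = K·W·L/H = 1.495e-05 · 607.8 · 83.71 / 4.488e+08 = 1.695e-09 m³.
Mean wear depth h = V/A = 1.695e-09 / 2.239e-05 = 7.570e-05 m.

value=7.570e-05 m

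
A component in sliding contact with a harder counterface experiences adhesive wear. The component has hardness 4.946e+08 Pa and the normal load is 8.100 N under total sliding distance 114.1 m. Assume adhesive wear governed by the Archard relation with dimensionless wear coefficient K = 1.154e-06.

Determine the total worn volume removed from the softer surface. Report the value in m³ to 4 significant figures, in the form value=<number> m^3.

value=2.156e-12 m^3

The computation runs at full float precision, and quoted intermediates are rounded. Rounded once at the end, at four significant figures.
Collected in SI base units: W = 8.100 N, H = 4.946e+08 Pa, K = 1.154e-06.
Worn volume V = K·W·L/H = 1.154e-06 · 8.100 · 114.1 / 4.946e+08 = 2.156e-12 m³.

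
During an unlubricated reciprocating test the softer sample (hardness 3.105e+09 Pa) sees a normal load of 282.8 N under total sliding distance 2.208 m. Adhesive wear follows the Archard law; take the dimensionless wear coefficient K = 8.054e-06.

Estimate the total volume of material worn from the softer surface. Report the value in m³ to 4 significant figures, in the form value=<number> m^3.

Intermediates are printed rounded. All working math keeps full float precision — one final rounding: four significant digits.
As SI base values: W = 282.8 N, H = 3.105e+09 Pa, K = 8.054e-06.
Archard relation: V = K·W·L/H = 8.054e-06 · 282.8 · 2.208 / 3.105e+09 = 1.620e-12 m³.

value=1.620e-12 m^3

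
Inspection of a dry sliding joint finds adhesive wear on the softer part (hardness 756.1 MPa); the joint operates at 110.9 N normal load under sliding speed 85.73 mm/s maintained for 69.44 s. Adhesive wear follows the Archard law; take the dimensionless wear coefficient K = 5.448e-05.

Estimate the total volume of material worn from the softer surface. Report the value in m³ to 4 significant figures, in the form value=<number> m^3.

value=4.757e-11 m^3

The intermediates appear rounded — all working math carries full float precision, and rounded just once to four significant digits.
Convert: Sliding speed v = 85.73 mm/s = 0.08573 m/s. Total distance L = v·t = 0.08573 m/s × 69.44 s = 5.953 m.
Convert: Hardness H = 756.1 MPa = 7.561e+08 Pa.
Working in SI base units: W = 110.9 N, H = 7.561e+08 Pa, K = 5.448e-05.
Wear volume V = K·W·L/H = 5.448e-05 · 110.9 · 5.953 / 7.561e+08 = 4.757e-11 m³.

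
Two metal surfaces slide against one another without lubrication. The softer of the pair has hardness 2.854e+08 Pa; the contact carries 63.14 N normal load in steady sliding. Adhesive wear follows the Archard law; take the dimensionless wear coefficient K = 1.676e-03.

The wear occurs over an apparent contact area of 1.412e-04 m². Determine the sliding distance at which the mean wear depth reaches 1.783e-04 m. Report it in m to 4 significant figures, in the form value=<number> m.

value=67.90 m

Intermediates are shown rounded, and each operation keeps full float precision — rounded just once: 4 significant figures.
Collected in SI base units: W = 63.14 N, H = 2.854e+08 Pa, K = 1.676e-03.
Permissible volume V_lim = h_lim·A = 1.783e-04 · 1.412e-04 = 2.518e-08 m³.
Thus life L = V_lim·H/(K·W) = 2.518e-08 · 2.854e+08 / (1.676e-03 · 63.14) = 67.90 m.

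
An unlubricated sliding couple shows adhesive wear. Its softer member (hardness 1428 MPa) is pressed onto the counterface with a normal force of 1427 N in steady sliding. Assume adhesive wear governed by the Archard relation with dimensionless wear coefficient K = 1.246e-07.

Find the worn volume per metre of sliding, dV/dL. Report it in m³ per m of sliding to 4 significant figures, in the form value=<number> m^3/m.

Intermediates appear rounded; every step carries full precision. Rounded just once to 4 significant digits.
Convert: Hardness H = 1428 MPa = 1.428e+09 Pa.
Collected in SI base units: W = 1427 N, H = 1.428e+09 Pa, K = 1.246e-07.
Rate of wear dV/dL = K·W/H (independent of L): 1.246e-07 · 1427 / 1.428e+09 = 1.245e-13 m³/m.

value=1.245e-13 m^3/m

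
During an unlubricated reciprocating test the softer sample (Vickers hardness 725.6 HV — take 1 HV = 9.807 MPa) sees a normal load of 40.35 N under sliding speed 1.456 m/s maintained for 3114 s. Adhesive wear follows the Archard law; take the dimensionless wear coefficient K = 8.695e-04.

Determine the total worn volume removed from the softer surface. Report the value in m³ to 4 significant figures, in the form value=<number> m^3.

value=2.235e-08 m^3

Intermediate values are displayed rounded — the algebra holds full precision; a single final rounding: 4 significant figures.
Total distance L = v·t = 1.456 m/s × 3114 s = 4534 m.
Hardness H = 725.6 HV × 9.807 MPa/HV = 7116 MPa = 7.116e+09 Pa.
In SI base units: W = 40.35 N, H = 7.116e+09 Pa, K = 8.695e-04.
Worn volume V = K·W·L/H = 8.695e-04 · 40.35 · 4534 / 7.116e+09 = 2.235e-08 m³.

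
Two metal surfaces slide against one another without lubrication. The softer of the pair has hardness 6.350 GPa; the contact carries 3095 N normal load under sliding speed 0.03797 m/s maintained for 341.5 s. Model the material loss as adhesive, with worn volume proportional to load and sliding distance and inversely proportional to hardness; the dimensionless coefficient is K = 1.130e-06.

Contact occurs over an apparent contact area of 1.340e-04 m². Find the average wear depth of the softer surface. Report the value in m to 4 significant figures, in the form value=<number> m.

value=5.330e-08 m

All working math keeps full precision; intermediate values appear rounded — one last rounding, at four significant figures.
Convert: Distance covered L = v·t = 0.03797 m/s × 341.5 s = 12.97 m.
Convert: Hardness H = 6.350 GPa = 6.350e+09 Pa.
Restated in SI base units: W = 3095 N, H = 6.350e+09 Pa, K = 1.130e-06.
Apply Archard: V = K·W·L/H = 1.130e-06 · 3095 · 12.97 / 6.350e+09 = 7.142e-12 m³.
Depth of wear h = V/A = 7.142e-12 / 1.340e-04 = 5.330e-08 m.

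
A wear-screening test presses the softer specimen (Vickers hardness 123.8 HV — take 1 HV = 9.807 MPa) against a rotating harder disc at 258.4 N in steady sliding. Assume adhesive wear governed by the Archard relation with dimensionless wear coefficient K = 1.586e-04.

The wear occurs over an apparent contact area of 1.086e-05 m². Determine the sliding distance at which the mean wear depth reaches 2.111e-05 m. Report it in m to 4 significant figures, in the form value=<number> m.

value=6.792 m

Every step holds full float precision; the intermediates appear rounded; rounded once at the end to four significant digits.
Hardness H = 123.8 HV × 9.807 MPa/HV = 1214 MPa = 1.214e+09 Pa.
Collected in SI base units: W = 258.4 N, H = 1.214e+09 Pa, K = 1.586e-04.
Wearable volume V_lim = h_lim·A = 2.111e-05 · 1.086e-05 = 2.293e-10 m³.
Thus life L = V_lim·H/(K·W) = 2.293e-10 · 1.214e+09 / (1.586e-04 · 258.4) = 6.792 m.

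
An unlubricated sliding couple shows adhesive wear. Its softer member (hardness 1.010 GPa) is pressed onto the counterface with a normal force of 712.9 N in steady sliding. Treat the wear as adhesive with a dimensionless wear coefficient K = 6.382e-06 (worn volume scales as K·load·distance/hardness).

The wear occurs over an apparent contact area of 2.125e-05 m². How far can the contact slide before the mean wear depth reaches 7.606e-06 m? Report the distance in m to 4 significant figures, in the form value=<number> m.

The intermediates appear rounded — all working math carries full float precision. Rounded once at the end: four significant digits.
Hardness H = 1.010 GPa = 1.010e+09 Pa.
Working in SI base units: W = 712.9 N, H = 1.010e+09 Pa, K = 6.382e-06.
Permissible volume V_lim = h_lim·A = 7.606e-06 · 2.125e-05 = 1.616e-10 m³.
Sliding life L = V_lim·H/(K·W) = 1.616e-10 · 1.010e+09 / (6.382e-06 · 712.9) = 35.88 m.

value=35.88 m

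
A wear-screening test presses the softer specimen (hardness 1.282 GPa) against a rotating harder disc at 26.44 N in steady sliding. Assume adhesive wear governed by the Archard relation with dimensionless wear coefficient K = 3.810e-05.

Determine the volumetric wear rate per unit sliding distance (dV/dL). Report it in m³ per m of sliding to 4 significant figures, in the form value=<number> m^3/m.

Displayed values are rounded. All arithmetic maintains full float precision — rounded just once to 4 significant figures.
Convert: Hardness H = 1.282 GPa = 1.282e+09 Pa.
In SI base units, W = 26.44 N, H = 1.282e+09 Pa, K = 3.810e-05.
The wear rate dV/dL = K·W/H — distance-free: 3.810e-05 · 26.44 / 1.282e+09 = 7.858e-13 m³/m.

value=7.858e-13 m^3/m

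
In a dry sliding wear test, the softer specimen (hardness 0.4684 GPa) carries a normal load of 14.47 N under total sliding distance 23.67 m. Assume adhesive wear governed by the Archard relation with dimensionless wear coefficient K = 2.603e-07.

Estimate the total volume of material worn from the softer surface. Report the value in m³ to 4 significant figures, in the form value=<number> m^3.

All arithmetic maintains full float precision — intermediates are shown rounded; one final rounding to four significant digits.
Hardness H = 0.4684 GPa = 4.684e+08 Pa.
In SI base units: W = 14.47 N, H = 4.684e+08 Pa, K = 2.603e-07.
Volume removed: V = K·W·L/H = 2.603e-07 · 14.47 · 23.67 / 4.684e+08 = 1.903e-13 m³.

value=1.903e-13 m^3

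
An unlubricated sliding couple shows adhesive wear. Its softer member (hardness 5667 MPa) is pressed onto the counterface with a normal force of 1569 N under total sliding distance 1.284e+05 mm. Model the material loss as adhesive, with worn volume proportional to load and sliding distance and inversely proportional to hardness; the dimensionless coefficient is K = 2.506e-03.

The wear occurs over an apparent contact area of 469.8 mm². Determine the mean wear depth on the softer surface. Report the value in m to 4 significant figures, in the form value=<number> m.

Intermediates are displayed rounded, and all working math runs at exact precision — a single final rounding to 4 significant figures.
Total distance L = 1.284e+05 mm = 128.4 m.
Hardness H = 5667 MPa = 5.667e+09 Pa.
Contact area A = 469.8 mm² = 4.698e-04 m².
Working in SI base units: W = 1569 N, H = 5.667e+09 Pa, K = 2.506e-03.
Archard relation: V = K·W·L/H = 2.506e-03 · 1569 · 128.4 / 5.667e+09 = 8.909e-08 m³.
Depth h = V/A = 8.909e-08 / 4.698e-04 = 1.896e-04 m.

value=1.896e-04 m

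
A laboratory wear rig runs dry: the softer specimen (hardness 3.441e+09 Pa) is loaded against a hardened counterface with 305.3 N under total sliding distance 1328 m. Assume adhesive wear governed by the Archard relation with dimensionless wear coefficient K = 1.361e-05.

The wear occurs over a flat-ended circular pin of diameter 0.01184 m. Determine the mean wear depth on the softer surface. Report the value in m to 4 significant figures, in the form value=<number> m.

value=1.456e-05 m

All working math carries full float precision; the intermediates appear rounded — one final rounding to 4 significant figures.
Contact area A = π·d²/4 = π·(0.01184 m)²/4 = 1.101e-04 m².
SI base units throughout: W = 305.3 N, H = 3.441e+09 Pa, K = 1.361e-05.
Apply Archard: V = K·W·L/H = 1.361e-05 · 305.3 · 1328 / 3.441e+09 = 1.604e-09 m³.
Average depth h = V/A = 1.604e-09 / 1.101e-04 = 1.456e-05 m.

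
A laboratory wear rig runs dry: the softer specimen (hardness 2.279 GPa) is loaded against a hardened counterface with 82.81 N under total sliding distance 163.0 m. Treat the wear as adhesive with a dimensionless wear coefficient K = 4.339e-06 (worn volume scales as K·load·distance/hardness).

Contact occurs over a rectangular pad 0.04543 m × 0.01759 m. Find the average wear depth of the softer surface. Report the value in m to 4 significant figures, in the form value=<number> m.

Intermediates appear rounded, and the algebra keeps exact precision — rounded once at the end to four significant digits.
Convert: Hardness H = 2.279 GPa = 2.279e+09 Pa.
Convert: Contact area A = 0.04543 m × 0.01759 m = 7.991e-04 m².
Restated in SI base units: W = 82.81 N, H = 2.279e+09 Pa, K = 4.339e-06.
Worn volume V = K·W·L/H = 4.339e-06 · 82.81 · 163.0 / 2.279e+09 = 2.570e-11 m³.
Depth of wear h = V/A = 2.570e-11 / 7.991e-04 = 3.216e-08 m.

value=3.216e-08 m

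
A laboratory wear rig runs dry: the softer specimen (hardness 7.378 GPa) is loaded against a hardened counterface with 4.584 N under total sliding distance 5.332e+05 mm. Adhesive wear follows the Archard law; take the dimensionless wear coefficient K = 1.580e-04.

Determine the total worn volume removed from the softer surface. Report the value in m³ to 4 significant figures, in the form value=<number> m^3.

value=5.234e-11 m^3

The intermediates appear rounded; the algebra holds full precision; rounded once at the end, at 4 significant digits.
Convert: The distance L = 5.332e+05 mm = 533.2 m.
Convert: Hardness H = 7.378 GPa = 7.378e+09 Pa.
Restated in SI base units: W = 4.584 N, H = 7.378e+09 Pa, K = 1.580e-04.
The Archard volume V = K·W·L/H = 1.580e-04 · 4.584 · 533.2 / 7.378e+09 = 5.234e-11 m³.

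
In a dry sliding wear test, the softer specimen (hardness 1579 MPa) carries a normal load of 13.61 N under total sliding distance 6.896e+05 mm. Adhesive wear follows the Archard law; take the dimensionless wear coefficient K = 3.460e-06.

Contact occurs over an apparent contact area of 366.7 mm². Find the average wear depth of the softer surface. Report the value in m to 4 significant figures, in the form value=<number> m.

value=5.608e-08 m

Every step runs at full float precision, and intermediate values are displayed rounded — a single final rounding to 4 significant figures.
Convert: Distance L = 6.896e+05 mm = 689.6 m.
Convert: Hardness H = 1579 MPa = 1.579e+09 Pa.
Convert: Contact area A = 366.7 mm² = 3.667e-04 m².
Expressed in SI base units: W = 13.61 N, H = 1.579e+09 Pa, K = 3.460e-06.
Wear volume V = K·W·L/H = 3.460e-06 · 13.61 · 689.6 / 1.579e+09 = 2.057e-11 m³.
Mean depth h = V/A = 2.057e-11 / 3.667e-04 = 5.608e-08 m.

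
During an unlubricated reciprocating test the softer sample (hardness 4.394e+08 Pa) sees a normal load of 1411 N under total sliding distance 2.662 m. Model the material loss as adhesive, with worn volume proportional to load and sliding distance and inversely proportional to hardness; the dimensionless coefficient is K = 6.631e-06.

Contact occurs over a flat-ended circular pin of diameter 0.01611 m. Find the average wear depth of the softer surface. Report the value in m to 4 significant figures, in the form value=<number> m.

value=2.781e-07 m

The computation runs at full precision; displayed values are rounded, and rounded once at the end, at four significant figures.
Convert: Contact area A = π·d²/4 = π·(0.01611 m)²/4 = 2.038e-04 m².
As SI base values: W = 1411 N, H = 4.394e+08 Pa, K = 6.631e-06.
Archard relation: V = K·W·L/H = 6.631e-06 · 1411 · 2.662 / 4.394e+08 = 5.668e-11 m³.
Wear depth h = V/A = 5.668e-11 / 2.038e-04 = 2.781e-07 m.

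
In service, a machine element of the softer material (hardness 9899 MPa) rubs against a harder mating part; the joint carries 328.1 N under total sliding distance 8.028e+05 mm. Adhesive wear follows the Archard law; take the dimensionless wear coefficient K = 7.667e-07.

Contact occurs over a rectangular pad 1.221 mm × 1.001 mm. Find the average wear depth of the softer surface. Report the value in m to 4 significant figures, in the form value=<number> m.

value=1.669e-05 m

Every step maintains full float precision, and intermediates are displayed rounded, and a lone final rounding to four significant digits.
Sliding distance L = 8.028e+05 mm = 802.8 m.
Hardness H = 9899 MPa = 9.899e+09 Pa.
Pad sides 1.221 mm × 1.001 mm = 0.001221 m × 0.001001 m. Contact area A = 0.001221 m × 0.001001 m = 1.222e-06 m².
In SI base units: W = 328.1 N, H = 9.899e+09 Pa, K = 7.667e-07.
Volume removed: V = K·W·L/H = 7.667e-07 · 328.1 · 802.8 / 9.899e+09 = 2.040e-11 m³.
Wear depth h = V/A = 2.040e-11 / 1.222e-06 = 1.669e-05 m.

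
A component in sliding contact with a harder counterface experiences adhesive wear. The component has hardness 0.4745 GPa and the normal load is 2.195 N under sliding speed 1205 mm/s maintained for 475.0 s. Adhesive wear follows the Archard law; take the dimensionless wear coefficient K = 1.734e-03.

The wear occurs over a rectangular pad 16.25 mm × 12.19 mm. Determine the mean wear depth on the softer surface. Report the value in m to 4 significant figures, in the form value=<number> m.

All working math carries full float precision; the intermediates are displayed rounded. Rounded once at the end to 4 significant digits.
Sliding speed v = 1205 mm/s = 1.205 m/s. Sliding distance L = v·t = 1.205 m/s × 475.0 s = 572.4 m.
Hardness H = 0.4745 GPa = 4.745e+08 Pa.
Pad sides 16.25 mm × 12.19 mm = 0.01625 m × 0.01219 m. Contact area A = 0.01625 m × 0.01219 m = 1.981e-04 m².
As SI base values: W = 2.195 N, H = 4.745e+08 Pa, K = 1.734e-03.
Archard volume V = K·W·L/H = 1.734e-03 · 2.195 · 572.4 / 4.745e+08 = 4.591e-09 m³.
Wear depth h = V/A = 4.591e-09 / 1.981e-04 = 2.318e-05 m.

value=2.318e-05 m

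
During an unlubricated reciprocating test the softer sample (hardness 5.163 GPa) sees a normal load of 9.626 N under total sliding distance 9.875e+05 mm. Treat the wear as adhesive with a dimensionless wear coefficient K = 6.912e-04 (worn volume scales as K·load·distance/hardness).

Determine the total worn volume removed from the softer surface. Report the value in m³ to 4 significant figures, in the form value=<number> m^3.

Quoted intermediates are rounded. All arithmetic holds exact precision — rounded once at the end: four significant figures.
The distance L = 9.875e+05 mm = 987.5 m.
Hardness H = 5.163 GPa = 5.163e+09 Pa.
SI base units throughout: W = 9.626 N, H = 5.163e+09 Pa, K = 6.912e-04.
Archard relation: V = K·W·L/H = 6.912e-04 · 9.626 · 987.5 / 5.163e+09 = 1.273e-09 m³.

value=1.273e-09 m^3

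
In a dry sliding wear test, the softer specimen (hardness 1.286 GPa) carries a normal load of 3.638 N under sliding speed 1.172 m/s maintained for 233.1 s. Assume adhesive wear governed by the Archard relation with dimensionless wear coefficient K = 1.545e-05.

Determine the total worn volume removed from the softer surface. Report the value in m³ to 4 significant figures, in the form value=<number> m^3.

value=1.194e-11 m^3

Shown intermediates are rounded — all working math carries exact precision — one final rounding, at four significant figures.
Convert: The distance L = v·t = 1.172 m/s × 233.1 s = 273.2 m.
Convert: Hardness H = 1.286 GPa = 1.286e+09 Pa.
Expressed in SI base units: W = 3.638 N, H = 1.286e+09 Pa, K = 1.545e-05.
The Archard volume V = K·W·L/H = 1.545e-05 · 3.638 · 273.2 / 1.286e+09 = 1.194e-11 m³.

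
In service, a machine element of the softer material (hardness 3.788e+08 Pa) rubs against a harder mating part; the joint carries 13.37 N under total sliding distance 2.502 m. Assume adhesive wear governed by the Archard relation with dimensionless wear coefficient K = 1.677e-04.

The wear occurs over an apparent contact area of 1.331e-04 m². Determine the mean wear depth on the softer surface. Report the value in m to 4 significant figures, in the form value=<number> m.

value=1.113e-07 m

Intermediate values are displayed rounded — each operation carries full float precision — rounded once at the end, at four significant digits.
Collected in SI base units: W = 13.37 N, H = 3.788e+08 Pa, K = 1.677e-04.
By Archard's law, V = K·W·L/H = 1.677e-04 · 13.37 · 2.502 / 3.788e+08 = 1.481e-11 m³.
Mean depth h = V/A = 1.481e-11 / 1.331e-04 = 1.113e-07 m.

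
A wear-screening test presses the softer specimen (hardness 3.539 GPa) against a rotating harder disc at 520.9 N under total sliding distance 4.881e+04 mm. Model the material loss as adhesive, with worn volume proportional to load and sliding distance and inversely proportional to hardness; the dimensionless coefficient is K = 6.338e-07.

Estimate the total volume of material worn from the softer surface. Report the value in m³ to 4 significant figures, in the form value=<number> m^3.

value=4.553e-12 m^3

Intermediates are displayed rounded; every step carries exact precision, and rounded once at the end to 4 significant digits.
Convert: Total distance L = 4.881e+04 mm = 48.81 m.
Convert: Hardness H = 3.539 GPa = 3.539e+09 Pa.
Working in SI base units: W = 520.9 N, H = 3.539e+09 Pa, K = 6.338e-07.
Wear volume V = K·W·L/H = 6.338e-07 · 520.9 · 48.81 / 3.539e+09 = 4.553e-12 m³.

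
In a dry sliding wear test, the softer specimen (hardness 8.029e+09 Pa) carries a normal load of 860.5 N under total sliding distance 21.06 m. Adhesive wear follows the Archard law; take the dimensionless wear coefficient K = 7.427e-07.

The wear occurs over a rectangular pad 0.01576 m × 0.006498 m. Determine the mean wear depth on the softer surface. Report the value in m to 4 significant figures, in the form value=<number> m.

The intermediates are shown rounded. Every step keeps full precision, and one last rounding: four significant figures.
Contact area A = 0.01576 m × 0.006498 m = 1.024e-04 m².
In SI base units, W = 860.5 N, H = 8.029e+09 Pa, K = 7.427e-07.
By Archard's law, V = K·W·L/H = 7.427e-07 · 860.5 · 21.06 / 8.029e+09 = 1.676e-12 m³.
Wear depth h = V/A = 1.676e-12 / 1.024e-04 = 1.637e-08 m.

value=1.637e-08 m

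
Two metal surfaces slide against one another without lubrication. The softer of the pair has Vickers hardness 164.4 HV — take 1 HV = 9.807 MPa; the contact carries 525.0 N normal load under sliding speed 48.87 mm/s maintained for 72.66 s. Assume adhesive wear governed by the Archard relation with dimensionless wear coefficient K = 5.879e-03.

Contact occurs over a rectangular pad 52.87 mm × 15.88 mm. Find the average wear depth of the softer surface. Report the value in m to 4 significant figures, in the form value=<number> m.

The algebra keeps full precision; intermediate values are shown rounded. Rounded just once to 4 significant digits.
Convert: Sliding speed v = 48.87 mm/s = 0.04887 m/s. Sliding distance L = v·t = 0.04887 m/s × 72.66 s = 3.551 m.
Convert: Hardness H = 164.4 HV × 9.807 MPa/HV = 1612 MPa = 1.612e+09 Pa.
Convert: Pad sides 52.87 mm × 15.88 mm = 0.05287 m × 0.01588 m. Contact area A = 0.05287 m × 0.01588 m = 8.396e-04 m².
Expressed in SI base units: W = 525.0 N, H = 1.612e+09 Pa, K = 5.879e-03.
Apply Archard: V = K·W·L/H = 5.879e-03 · 525.0 · 3.551 / 1.612e+09 = 6.798e-09 m³.
Mean depth h = V/A = 6.798e-09 / 8.396e-04 = 8.097e-06 m.

value=8.097e-06 m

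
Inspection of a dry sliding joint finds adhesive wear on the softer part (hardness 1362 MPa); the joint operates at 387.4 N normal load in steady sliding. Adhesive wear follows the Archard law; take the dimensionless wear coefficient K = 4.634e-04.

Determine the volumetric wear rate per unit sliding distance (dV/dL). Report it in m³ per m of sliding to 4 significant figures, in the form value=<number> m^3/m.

value=1.318e-10 m^3/m

Every step keeps full float precision; quoted intermediates are rounded; a lone final rounding to 4 significant figures.
Convert: Hardness H = 1362 MPa = 1.362e+09 Pa.
Collected in SI base units: W = 387.4 N, H = 1.362e+09 Pa, K = 4.634e-04.
Wear rate dV/dL = K·W/H: 4.634e-04 · 387.4 / 1.362e+09 = 1.318e-10 m³/m.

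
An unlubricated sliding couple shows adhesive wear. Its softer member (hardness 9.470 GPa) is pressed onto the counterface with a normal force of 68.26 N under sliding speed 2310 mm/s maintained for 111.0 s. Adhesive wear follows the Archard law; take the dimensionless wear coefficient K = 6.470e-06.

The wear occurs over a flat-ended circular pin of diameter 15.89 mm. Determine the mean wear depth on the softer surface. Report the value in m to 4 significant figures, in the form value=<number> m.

value=6.030e-08 m

The intermediates are shown rounded. Every step carries full float precision; one last rounding to four significant figures.
Sliding speed v = 2310 mm/s = 2.310 m/s. Sliding distance L = v·t = 2.310 m/s × 111.0 s = 256.4 m.
Hardness H = 9.470 GPa = 9.470e+09 Pa.
Pin diameter d = 15.89 mm = 0.01589 m. Contact area A = π·d²/4 = π·(0.01589 m)²/4 = 1.983e-04 m².
As SI base values: W = 68.26 N, H = 9.470e+09 Pa, K = 6.470e-06.
Wear volume V = K·W·L/H = 6.470e-06 · 68.26 · 256.4 / 9.470e+09 = 1.196e-11 m³.
Wear depth h = V/A = 1.196e-11 / 1.983e-04 = 6.030e-08 m.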